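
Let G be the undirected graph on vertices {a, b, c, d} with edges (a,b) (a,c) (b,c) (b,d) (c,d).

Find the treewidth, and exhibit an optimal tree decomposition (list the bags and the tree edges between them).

The largest bag has 3 vertices, giving width 2; this decomposition certifies tw(G) ≤ 2. Conversely, {b, c, d} is a clique of size 3, and the vertices of any clique must share a bag in every tree decomposition; so some bag has ≥ 3 vertices and tw(G) ≥ 2. Combining the bounds, tw(G) = 2.

Treewidth 2.
One optimal decomposition is:
Bags: B1 = {b, c, d}  B2 = {a, b, c}
Tree: B1–B2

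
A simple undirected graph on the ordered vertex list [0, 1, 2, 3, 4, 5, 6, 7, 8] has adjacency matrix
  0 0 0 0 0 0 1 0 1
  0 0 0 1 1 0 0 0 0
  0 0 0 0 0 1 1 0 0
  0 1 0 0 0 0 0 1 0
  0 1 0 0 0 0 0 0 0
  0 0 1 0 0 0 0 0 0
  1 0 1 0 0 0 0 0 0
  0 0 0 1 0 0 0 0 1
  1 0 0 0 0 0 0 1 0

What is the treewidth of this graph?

A width-1 tree decomposition is:
Bags: B1 = {1, 4}  B2 = {1, 3}  B3 = {3, 7}  B4 = {7, 8}  B5 = {0, 8}  B6 = {0, 6}  B7 = {2, 6}  B8 = {2, 5}
Tree: B1–B2, B2–B3, B3–B4, B4–B5, B5–B6, B6–B7, B7–B8
Each bag holds 2 vertices, so the decomposition has width 1, which upper-bounds the treewidth. Since G has at least one edge (e.g. 4–1), it is not an edgeless graph, so tw(G) ≥ 1. Therefore the treewidth is 1.

1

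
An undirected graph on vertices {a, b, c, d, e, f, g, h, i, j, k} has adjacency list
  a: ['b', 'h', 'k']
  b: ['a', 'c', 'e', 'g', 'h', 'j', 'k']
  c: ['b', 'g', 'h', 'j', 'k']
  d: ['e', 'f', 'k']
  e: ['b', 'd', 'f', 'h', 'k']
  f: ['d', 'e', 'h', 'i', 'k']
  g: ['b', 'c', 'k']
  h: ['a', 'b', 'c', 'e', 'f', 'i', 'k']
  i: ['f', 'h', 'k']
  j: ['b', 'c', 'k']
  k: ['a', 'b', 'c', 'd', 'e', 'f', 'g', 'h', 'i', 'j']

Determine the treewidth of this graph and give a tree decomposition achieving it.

Every bag has size at most 4, so the width is 4 − 1 = 3 and tw(G) ≤ 3. For the lower bound, the 4 vertices {d, e, f, k} are pairwise adjacent, and any tree decomposition puts a clique entirely inside one bag — forcing width ≥ 3. Hence tw(G) = 3 exactly.

Treewidth 3.
Bags: B1 = {b, c, g, k}  B2 = {b, c, h, k}  B3 = {b, e, h, k}  B4 = {e, f, h, k}  B5 = {f, h, i, k}  B6 = {b, c, j, k}  B7 = {a, b, h, k}  B8 = {d, e, f, k}
Tree: B1–B2, B2–B3, B3–B4, B4–B5, B1–B6, B3–B7, B4–B8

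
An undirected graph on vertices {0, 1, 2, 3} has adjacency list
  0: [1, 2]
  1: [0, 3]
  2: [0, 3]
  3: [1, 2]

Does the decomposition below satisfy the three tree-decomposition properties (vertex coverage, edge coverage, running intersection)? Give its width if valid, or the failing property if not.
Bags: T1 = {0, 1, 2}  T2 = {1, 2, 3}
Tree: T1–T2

Vertex coverage: the bags together contain {0, 1, 2, 3}, the full vertex set. Edge coverage: each edge of G has both endpoints in at least one bag. Running intersection: for every vertex, the bags containing it form a connected subtree. All three properties hold, so this is a valid tree decomposition of width max|bag| − 1 = 2, and hence tw(G) ≤ 2.

Yes; width 2.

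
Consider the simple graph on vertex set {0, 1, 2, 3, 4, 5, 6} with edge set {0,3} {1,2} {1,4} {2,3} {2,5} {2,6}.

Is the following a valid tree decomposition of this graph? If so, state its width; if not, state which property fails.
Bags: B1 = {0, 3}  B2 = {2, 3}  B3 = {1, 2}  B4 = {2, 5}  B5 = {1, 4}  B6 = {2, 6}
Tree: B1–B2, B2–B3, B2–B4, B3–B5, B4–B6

Yes; width 1.

Checking the three conditions: (i) the bags cover all of {0, 1, 2, 3, 4, 5, 6}; (ii) for each edge, some bag contains both endpoints; (iii) the bags containing any fixed vertex form a subtree. All hold, so the decomposition is valid with width 2 − 1 = 1.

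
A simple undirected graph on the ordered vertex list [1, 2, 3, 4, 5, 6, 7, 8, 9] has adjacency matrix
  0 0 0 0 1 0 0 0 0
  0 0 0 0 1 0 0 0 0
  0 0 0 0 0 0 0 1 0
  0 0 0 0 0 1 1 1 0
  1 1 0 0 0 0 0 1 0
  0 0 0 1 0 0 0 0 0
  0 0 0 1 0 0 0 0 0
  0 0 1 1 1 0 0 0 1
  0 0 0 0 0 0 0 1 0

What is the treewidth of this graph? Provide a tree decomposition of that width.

Treewidth 1.
Bags: B1 = {4, 8}  B2 = {8, 9}  B3 = {5, 8}  B4 = {4, 6}  B5 = {2, 5}  B6 = {4, 7}  B7 = {3, 8}  B8 = {1, 5}
Tree: B1–B2, B1–B3, B1–B4, B3–B5, B1–B6, B2–B7, B5–B8

Every bag has size at most 2, so the width is 2 − 1 = 1 and tw(G) ≤ 1. Any graph with an edge has treewidth ≥ 1, and G has the edge 4–8. Hence tw(G) = 1 exactly.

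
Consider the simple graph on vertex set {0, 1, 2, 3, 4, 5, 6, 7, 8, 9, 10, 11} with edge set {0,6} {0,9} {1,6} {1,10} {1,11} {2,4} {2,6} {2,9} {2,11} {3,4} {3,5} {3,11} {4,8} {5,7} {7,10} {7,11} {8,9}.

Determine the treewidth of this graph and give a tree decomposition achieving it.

Treewidth 3.
Bags: B1 = {0, 6, 8, 9}  B2 = {2, 6, 8, 9}  B3 = {2, 4, 6, 8}  B4 = {1, 2, 4, 6}  B5 = {1, 2, 4, 11}  B6 = {1, 3, 4, 11}  B7 = {1, 3, 10, 11}  B8 = {3, 7, 10, 11}  B9 = {3, 5, 7, 10}
Tree: B1–B2, B2–B3, B3–B4, B4–B5, B5–B6, B6–B7, B7–B8, B8–B9

Each bag holds 4 vertices, so the decomposition has width 3, which upper-bounds the treewidth. For the lower bound: the 4 vertex sets {0,8,9}, {6}, {2}, {1,3,4,11} are disjoint, each induces a connected subgraph, and every pair is joined by at least one edge of G. Contracting each set to a single vertex therefore yields K_{4} as a minor, and since treewidth is minor-monotone, tw(G) ≥ tw(K_{4}) = 3. Hence tw(G) = 3 exactly.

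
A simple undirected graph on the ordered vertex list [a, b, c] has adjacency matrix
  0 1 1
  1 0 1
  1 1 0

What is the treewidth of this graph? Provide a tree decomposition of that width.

With just one bag of size 3, the width is 3 − 1 = 2, so tw(G) ≤ 2. On the other hand G contains the 3-clique {a, b, c}. A clique must lie in a single bag of any decomposition, so no decomposition can have width below 2. Hence tw(G) = 2 exactly.

Treewidth 2.
One such decomposition:
Bags: B1 = {a, b, c}
Tree: (single bag)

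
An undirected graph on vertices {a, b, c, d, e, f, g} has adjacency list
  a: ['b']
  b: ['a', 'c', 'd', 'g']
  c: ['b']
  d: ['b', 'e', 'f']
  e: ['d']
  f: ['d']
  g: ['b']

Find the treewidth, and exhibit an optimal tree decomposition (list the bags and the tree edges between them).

Treewidth 1.
One optimal decomposition is:
Bags: B1 = {b, d}  B2 = {b, c}  B3 = {b, g}  B4 = {d, f}  B5 = {d, e}  B6 = {a, b}
Tree: B1–B2, B2–B3, B1–B4, B4–B5, B1–B6

Each bag holds 2 vertices, so the decomposition has width 1, which upper-bounds the treewidth. Any graph with an edge has treewidth ≥ 1, and G has the edge b–d. The upper and lower bounds meet at 1, so that is the treewidth.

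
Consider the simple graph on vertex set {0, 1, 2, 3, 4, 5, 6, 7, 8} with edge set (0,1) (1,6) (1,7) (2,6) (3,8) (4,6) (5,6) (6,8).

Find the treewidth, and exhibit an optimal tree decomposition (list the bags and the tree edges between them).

Each bag holds 2 vertices, so the decomposition has width 1, which upper-bounds the treewidth. Any graph with an edge has treewidth ≥ 1, and G has the edge 4–6. The upper and lower bounds meet at 1, so that is the treewidth.

Treewidth 1.
One such decomposition:
Bags: B1 = {4, 6}  B2 = {5, 6}  B3 = {2, 6}  B4 = {1, 6}  B5 = {0, 1}  B6 = {1, 7}  B7 = {6, 8}  B8 = {3, 8}
Tree: B1–B2, B2–B3, B2–B4, B4–B5, B5–B6, B1–B7, B7–B8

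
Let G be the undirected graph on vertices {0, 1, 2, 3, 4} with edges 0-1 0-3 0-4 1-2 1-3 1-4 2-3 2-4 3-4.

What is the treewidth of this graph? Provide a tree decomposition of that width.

The largest bag has 4 vertices, giving width 3; this decomposition certifies tw(G) ≤ 3. On the other hand G contains the 4-clique {0, 1, 3, 4}. A clique must lie in a single bag of any decomposition, so no decomposition can have width below 3. Hence tw(G) = 3 exactly.

Treewidth 3.
One such decomposition:
Bags: B1 = {1, 2, 3, 4}  B2 = {0, 1, 3, 4}
Tree: B1–B2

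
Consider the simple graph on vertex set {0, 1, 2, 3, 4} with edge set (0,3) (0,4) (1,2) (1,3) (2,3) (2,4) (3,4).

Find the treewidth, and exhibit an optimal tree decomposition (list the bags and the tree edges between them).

Each bag holds 3 vertices, so the decomposition has width 2, which upper-bounds the treewidth. For the lower bound, the 3 vertices {0, 3, 4} are pairwise adjacent, and any tree decomposition puts a clique entirely inside one bag — forcing width ≥ 2. Therefore the treewidth is 2.

Treewidth 2.
Bags: B1 = {0, 3, 4}  B2 = {2, 3, 4}  B3 = {1, 2, 3}
Tree: B1–B2, B2–B3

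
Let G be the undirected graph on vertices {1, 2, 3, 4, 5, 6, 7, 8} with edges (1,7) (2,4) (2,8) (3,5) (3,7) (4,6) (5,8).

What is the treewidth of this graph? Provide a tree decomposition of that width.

Each bag holds 2 vertices, so the decomposition has width 1, which upper-bounds the treewidth. Since G has at least one edge (e.g. 1–7), it is not an edgeless graph, so tw(G) ≥ 1. Combining the bounds, tw(G) = 1.

Treewidth 1.
One such decomposition:
Bags: B1 = {1, 7}  B2 = {3, 7}  B3 = {3, 5}  B4 = {5, 8}  B5 = {2, 8}  B6 = {2, 4}  B7 = {4, 6}
Tree: B1–B2, B2–B3, B3–B4, B4–B5, B5–B6, B6–B7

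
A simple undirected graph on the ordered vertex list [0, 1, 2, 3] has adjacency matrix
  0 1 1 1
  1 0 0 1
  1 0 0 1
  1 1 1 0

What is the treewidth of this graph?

2

A width-2 tree decomposition is:
Bags: B1 = {0, 1, 3}  B2 = {0, 2, 3}
Tree: B1–B2
Each bag holds 3 vertices, so the decomposition has width 2, which upper-bounds the treewidth. Conversely, {0, 1, 3} is a clique of size 3, and the vertices of any clique must share a bag in every tree decomposition; so some bag has ≥ 3 vertices and tw(G) ≥ 2. Therefore the treewidth is 2.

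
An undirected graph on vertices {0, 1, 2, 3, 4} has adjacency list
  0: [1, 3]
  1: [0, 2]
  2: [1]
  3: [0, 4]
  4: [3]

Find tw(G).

1

A width-1 tree decomposition is:
Bags: B1 = {1, 2}  B2 = {0, 1}  B3 = {0, 3}  B4 = {3, 4}
Tree: B1–B2, B2–B3, B3–B4
Every bag has size at most 2, so the width is 2 − 1 = 1 and tw(G) ≤ 1. Any graph with an edge has treewidth ≥ 1, and G has the edge 2–1. Hence tw(G) = 1 exactly.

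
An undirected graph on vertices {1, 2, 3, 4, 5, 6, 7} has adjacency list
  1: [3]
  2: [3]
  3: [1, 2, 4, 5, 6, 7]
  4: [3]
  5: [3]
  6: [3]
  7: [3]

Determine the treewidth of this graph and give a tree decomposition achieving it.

The largest bag has 2 vertices, giving width 1; this decomposition certifies tw(G) ≤ 1. G has an edge, so its treewidth is at least 1. Hence tw(G) = 1 exactly.

Treewidth 1.
One optimal decomposition is:
Bags: B1 = {3, 4}  B2 = {2, 3}  B3 = {3, 7}  B4 = {3, 6}  B5 = {1, 3}  B6 = {3, 5}
Tree: B1–B2, B2–B3, B2–B4, B2–B5, B2–B6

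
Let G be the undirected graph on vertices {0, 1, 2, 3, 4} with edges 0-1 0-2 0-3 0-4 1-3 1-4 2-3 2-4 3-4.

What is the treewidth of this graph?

3

A width-3 tree decomposition is:
Bags: B1 = {0, 2, 3, 4}  B2 = {0, 1, 3, 4}
Tree: B1–B2
The largest bag has 4 vertices, giving width 3; this decomposition certifies tw(G) ≤ 3. Conversely, {0, 1, 3, 4} is a clique of size 4, and the vertices of any clique must share a bag in every tree decomposition; so some bag has ≥ 4 vertices and tw(G) ≥ 3. The upper and lower bounds meet at 3, so that is the treewidth.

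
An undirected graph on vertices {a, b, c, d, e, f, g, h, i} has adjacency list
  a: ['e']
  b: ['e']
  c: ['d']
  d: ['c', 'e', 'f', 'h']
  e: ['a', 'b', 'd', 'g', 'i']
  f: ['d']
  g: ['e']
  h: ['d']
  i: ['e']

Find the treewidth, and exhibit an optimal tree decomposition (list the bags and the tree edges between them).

The largest bag has 2 vertices, giving width 1; this decomposition certifies tw(G) ≤ 1. Since G has at least one edge (e.g. i–e), it is not an edgeless graph, so tw(G) ≥ 1. Hence tw(G) = 1 exactly.

Treewidth 1.
One such decomposition:
Bags: B1 = {e, i}  B2 = {d, e}  B3 = {d, f}  B4 = {b, e}  B5 = {d, h}  B6 = {c, d}  B7 = {e, g}  B8 = {a, e}
Tree: B1–B2, B2–B3, B1–B4, B3–B5, B2–B6, B1–B7, B2–B8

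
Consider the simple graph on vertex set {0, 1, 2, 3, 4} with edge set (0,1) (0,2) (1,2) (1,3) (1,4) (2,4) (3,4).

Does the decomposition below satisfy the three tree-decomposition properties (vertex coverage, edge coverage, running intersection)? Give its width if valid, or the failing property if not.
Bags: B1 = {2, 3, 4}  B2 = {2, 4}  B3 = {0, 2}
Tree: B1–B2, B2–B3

A tree decomposition must satisfy three properties: every vertex lies in some bag; for every edge, both endpoints lie together in some bag; and for every vertex, the bags containing it form a connected subtree. Here vertex 1 appears in no bag, so the decomposition is invalid.

No — vertex 1 appears in no bag.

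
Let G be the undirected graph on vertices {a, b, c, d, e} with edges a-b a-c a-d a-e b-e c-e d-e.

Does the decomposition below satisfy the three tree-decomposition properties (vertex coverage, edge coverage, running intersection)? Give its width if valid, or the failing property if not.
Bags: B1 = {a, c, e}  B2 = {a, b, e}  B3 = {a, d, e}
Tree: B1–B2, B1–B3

Every vertex of G appears in some bag (union = {a, b, c, d, e}); every edge is covered by a bag; and for each vertex v the set of bags containing v is connected in the bag tree. The decomposition is therefore valid. The largest bag has 3 vertices, so the width is 2.

Yes; width 2.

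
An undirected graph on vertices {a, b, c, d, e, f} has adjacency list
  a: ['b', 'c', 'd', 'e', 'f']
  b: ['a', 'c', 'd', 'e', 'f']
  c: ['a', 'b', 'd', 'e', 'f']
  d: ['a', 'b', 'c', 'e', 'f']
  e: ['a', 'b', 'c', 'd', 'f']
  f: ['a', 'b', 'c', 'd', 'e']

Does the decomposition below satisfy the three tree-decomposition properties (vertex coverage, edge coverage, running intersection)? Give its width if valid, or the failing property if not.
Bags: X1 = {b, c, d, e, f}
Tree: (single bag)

No — vertex a appears in no bag.

A tree decomposition must satisfy three properties: every vertex lies in some bag; for every edge, both endpoints lie together in some bag; and for every vertex, the bags containing it form a connected subtree. Here vertex a appears in no bag, so the decomposition is invalid.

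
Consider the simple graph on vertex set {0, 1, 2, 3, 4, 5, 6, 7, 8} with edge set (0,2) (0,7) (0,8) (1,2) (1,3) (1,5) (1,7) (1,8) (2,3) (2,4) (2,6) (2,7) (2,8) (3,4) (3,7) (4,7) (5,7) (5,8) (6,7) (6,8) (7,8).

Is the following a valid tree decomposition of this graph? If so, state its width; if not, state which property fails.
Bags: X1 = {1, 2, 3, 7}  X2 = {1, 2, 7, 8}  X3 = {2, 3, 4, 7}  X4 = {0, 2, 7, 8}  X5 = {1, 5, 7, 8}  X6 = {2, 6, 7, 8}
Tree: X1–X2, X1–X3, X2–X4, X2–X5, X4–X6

Every vertex of G appears in some bag (union = {0, 1, 2, 3, 4, 5, 6, 7, 8}); every edge is covered by a bag; and for each vertex v the set of bags containing v is connected in the bag tree. The decomposition is therefore valid. The largest bag has 4 vertices, so the width is 3.

Yes; width 3.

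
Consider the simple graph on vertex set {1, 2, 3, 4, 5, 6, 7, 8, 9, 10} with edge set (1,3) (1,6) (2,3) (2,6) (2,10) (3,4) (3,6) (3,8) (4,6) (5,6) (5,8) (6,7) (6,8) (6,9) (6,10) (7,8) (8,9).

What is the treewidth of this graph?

A width-2 tree decomposition is:
Bags: B1 = {5, 6, 8}  B2 = {3, 6, 8}  B3 = {3, 4, 6}  B4 = {6, 7, 8}  B5 = {2, 3, 6}  B6 = {6, 8, 9}  B7 = {1, 3, 6}  B8 = {2, 6, 10}
Tree: B1–B2, B2–B3, B2–B4, B3–B5, B4–B6, B3–B7, B5–B8
The largest bag has 3 vertices, giving width 2; this decomposition certifies tw(G) ≤ 2. Conversely, {3, 6, 8} is a clique of size 3, and the vertices of any clique must share a bag in every tree decomposition; so some bag has ≥ 3 vertices and tw(G) ≥ 2. The upper and lower bounds meet at 2, so that is the treewidth.

2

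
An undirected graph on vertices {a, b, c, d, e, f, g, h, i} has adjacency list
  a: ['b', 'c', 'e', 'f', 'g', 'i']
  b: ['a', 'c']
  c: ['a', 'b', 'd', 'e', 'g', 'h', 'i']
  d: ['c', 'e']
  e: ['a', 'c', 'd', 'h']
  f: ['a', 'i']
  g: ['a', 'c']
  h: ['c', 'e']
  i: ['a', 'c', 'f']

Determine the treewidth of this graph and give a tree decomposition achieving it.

Treewidth 2.
One optimal decomposition is:
Bags: B1 = {a, c, i}  B2 = {a, b, c}  B3 = {a, c, g}  B4 = {a, f, i}  B5 = {a, c, e}  B6 = {c, e, h}  B7 = {c, d, e}
Tree: B1–B2, B1–B3, B1–B4, B3–B5, B5–B6, B6–B7

Every bag has size at most 3, so the width is 3 − 1 = 2 and tw(G) ≤ 2. On the other hand G contains the 3-clique {c, d, e}. A clique must lie in a single bag of any decomposition, so no decomposition can have width below 2. The upper and lower bounds meet at 2, so that is the treewidth.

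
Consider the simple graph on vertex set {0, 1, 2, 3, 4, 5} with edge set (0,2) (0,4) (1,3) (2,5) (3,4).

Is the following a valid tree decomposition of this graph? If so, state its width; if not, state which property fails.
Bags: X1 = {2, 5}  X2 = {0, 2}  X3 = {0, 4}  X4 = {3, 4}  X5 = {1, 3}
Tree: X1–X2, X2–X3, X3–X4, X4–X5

Checking the three conditions: (i) the bags cover all of {0, 1, 2, 3, 4, 5}; (ii) for each edge, some bag contains both endpoints; (iii) the bags containing any fixed vertex form a subtree. All hold, so the decomposition is valid with width 2 − 1 = 1.

Yes; width 1.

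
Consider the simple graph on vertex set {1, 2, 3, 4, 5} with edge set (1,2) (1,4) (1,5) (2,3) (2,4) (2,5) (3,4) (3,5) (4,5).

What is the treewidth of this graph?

3

A width-3 tree decomposition is:
Bags: B1 = {2, 3, 4, 5}  B2 = {1, 2, 4, 5}
Tree: B1–B2
The largest bag has 4 vertices, giving width 3; this decomposition certifies tw(G) ≤ 3. On the other hand G contains the 4-clique {1, 2, 4, 5}. A clique must lie in a single bag of any decomposition, so no decomposition can have width below 3. Combining the bounds, tw(G) = 3.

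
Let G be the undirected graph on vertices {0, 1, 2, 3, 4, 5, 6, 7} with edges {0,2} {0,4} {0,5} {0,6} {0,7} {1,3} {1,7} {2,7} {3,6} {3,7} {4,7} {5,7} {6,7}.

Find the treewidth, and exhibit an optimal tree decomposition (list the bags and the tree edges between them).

Treewidth 2.
One such decomposition:
Bags: B1 = {3, 6, 7}  B2 = {1, 3, 7}  B3 = {0, 6, 7}  B4 = {0, 2, 7}  B5 = {0, 4, 7}  B6 = {0, 5, 7}
Tree: B1–B2, B1–B3, B3–B4, B3–B5, B4–B6

Each bag holds 3 vertices, so the decomposition has width 2, which upper-bounds the treewidth. For the lower bound, the 3 vertices {0, 2, 7} are pairwise adjacent, and any tree decomposition puts a clique entirely inside one bag — forcing width ≥ 2. Hence tw(G) = 2 exactly.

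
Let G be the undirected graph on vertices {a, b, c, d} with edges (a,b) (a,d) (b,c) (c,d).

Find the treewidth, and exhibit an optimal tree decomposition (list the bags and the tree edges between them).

Treewidth 2.
One optimal decomposition is:
Bags: B1 = {a, c, d}  B2 = {a, b, c}
Tree: B1–B2

Each bag holds 3 vertices, so the decomposition has width 2, which upper-bounds the treewidth. Since c–d–a–b–c is a cycle in G, G is not acyclic. Forests are exactly the graphs of treewidth ≤ 1, so tw(G) ≥ 2. Combining the bounds, tw(G) = 2.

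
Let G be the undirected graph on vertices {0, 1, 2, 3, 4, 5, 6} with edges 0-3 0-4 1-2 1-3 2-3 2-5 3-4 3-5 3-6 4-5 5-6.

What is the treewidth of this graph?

2

A width-2 tree decomposition is:
Bags: B1 = {3, 4, 5}  B2 = {2, 3, 5}  B3 = {3, 5, 6}  B4 = {0, 3, 4}  B5 = {1, 2, 3}
Tree: B1–B2, B1–B3, B1–B4, B2–B5
Each bag holds 3 vertices, so the decomposition has width 2, which upper-bounds the treewidth. On the other hand G contains the 3-clique {0, 3, 4}. A clique must lie in a single bag of any decomposition, so no decomposition can have width below 2. Therefore the treewidth is 2.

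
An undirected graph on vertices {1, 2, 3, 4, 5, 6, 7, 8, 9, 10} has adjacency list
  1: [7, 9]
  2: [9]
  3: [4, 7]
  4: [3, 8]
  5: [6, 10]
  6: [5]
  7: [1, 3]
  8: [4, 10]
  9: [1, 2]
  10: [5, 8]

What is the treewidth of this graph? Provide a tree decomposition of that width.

The largest bag has 2 vertices, giving width 1; this decomposition certifies tw(G) ≤ 1. Any graph with an edge has treewidth ≥ 1, and G has the edge 2–9. Hence tw(G) = 1 exactly.

Treewidth 1.
One optimal decomposition is:
Bags: B1 = {2, 9}  B2 = {1, 9}  B3 = {1, 7}  B4 = {3, 7}  B5 = {3, 4}  B6 = {4, 8}  B7 = {8, 10}  B8 = {5, 10}  B9 = {5, 6}
Tree: B1–B2, B2–B3, B3–B4, B4–B5, B5–B6, B6–B7, B7–B8, B8–B9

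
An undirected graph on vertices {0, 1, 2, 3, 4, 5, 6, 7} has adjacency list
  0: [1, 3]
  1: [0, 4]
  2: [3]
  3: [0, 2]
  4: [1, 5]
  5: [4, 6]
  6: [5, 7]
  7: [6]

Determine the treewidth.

1

A width-1 tree decomposition is:
Bags: B1 = {2, 3}  B2 = {0, 3}  B3 = {0, 1}  B4 = {1, 4}  B5 = {4, 5}  B6 = {5, 6}  B7 = {6, 7}
Tree: B1–B2, B2–B3, B3–B4, B4–B5, B5–B6, B6–B7
The largest bag has 2 vertices, giving width 1; this decomposition certifies tw(G) ≤ 1. Any graph with an edge has treewidth ≥ 1, and G has the edge 2–3. Hence tw(G) = 1 exactly.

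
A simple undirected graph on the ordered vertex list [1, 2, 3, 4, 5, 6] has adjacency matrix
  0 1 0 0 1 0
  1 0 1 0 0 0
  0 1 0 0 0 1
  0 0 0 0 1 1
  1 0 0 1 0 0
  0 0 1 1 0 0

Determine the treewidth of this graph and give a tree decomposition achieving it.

The largest bag has 3 vertices, giving width 2; this decomposition certifies tw(G) ≤ 2. Since 2–3–6–4–5–1–2 is a cycle in G, G is not acyclic. Forests are exactly the graphs of treewidth ≤ 1, so tw(G) ≥ 2. Combining the bounds, tw(G) = 2.

Treewidth 2.
One optimal decomposition is:
Bags: B1 = {2, 3, 6}  B2 = {2, 4, 6}  B3 = {2, 4, 5}  B4 = {1, 2, 5}
Tree: B1–B2, B2–B3, B3–B4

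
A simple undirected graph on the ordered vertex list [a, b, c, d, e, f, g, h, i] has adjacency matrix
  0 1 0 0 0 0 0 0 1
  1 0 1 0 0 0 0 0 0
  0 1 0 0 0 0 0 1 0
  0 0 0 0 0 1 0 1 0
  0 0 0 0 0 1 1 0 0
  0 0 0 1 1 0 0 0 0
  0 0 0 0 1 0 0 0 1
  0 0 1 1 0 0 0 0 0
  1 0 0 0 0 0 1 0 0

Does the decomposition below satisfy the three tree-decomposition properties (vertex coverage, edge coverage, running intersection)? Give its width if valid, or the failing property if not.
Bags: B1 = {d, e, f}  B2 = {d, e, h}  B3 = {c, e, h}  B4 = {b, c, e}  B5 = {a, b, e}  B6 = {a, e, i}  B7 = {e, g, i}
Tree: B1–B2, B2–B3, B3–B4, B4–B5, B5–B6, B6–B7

Vertex coverage: the bags together contain {a, b, c, d, e, f, g, h, i}, the full vertex set. Edge coverage: each edge of G has both endpoints in at least one bag. Running intersection: for every vertex, the bags containing it form a connected subtree. All three properties hold, so this is a valid tree decomposition of width max|bag| − 1 = 2, and hence tw(G) ≤ 2.

Yes; width 2.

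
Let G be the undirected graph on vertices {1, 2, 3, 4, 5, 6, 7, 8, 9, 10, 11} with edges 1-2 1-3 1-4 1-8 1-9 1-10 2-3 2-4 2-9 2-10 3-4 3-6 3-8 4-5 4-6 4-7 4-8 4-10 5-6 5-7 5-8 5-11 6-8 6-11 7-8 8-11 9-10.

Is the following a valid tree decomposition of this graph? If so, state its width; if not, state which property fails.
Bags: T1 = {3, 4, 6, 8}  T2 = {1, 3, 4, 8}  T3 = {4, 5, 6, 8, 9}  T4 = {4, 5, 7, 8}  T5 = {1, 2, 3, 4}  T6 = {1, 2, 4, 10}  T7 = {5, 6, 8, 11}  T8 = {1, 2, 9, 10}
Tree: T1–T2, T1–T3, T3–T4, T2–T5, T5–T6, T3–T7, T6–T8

A tree decomposition must satisfy three properties: every vertex lies in some bag; for every edge, both endpoints lie together in some bag; and for every vertex, the bags containing it form a connected subtree. Here bags containing vertex 9 are not connected in the tree, so the decomposition is invalid.

No — bags containing vertex 9 are not connected in the tree.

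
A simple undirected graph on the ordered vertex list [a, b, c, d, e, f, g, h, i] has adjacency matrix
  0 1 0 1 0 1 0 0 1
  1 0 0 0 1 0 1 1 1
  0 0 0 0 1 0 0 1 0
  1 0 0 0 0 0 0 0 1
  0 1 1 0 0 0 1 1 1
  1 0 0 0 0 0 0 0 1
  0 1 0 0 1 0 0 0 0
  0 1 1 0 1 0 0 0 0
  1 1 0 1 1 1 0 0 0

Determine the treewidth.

2

A width-2 tree decomposition is:
Bags: B1 = {b, e, h}  B2 = {b, e, i}  B3 = {a, b, i}  B4 = {c, e, h}  B5 = {a, f, i}  B6 = {a, d, i}  B7 = {b, e, g}
Tree: B1–B2, B2–B3, B1–B4, B3–B5, B5–B6, B2–B7
Each bag holds 3 vertices, so the decomposition has width 2, which upper-bounds the treewidth. Conversely, {a, d, i} is a clique of size 3, and the vertices of any clique must share a bag in every tree decomposition; so some bag has ≥ 3 vertices and tw(G) ≥ 2. The upper and lower bounds meet at 2, so that is the treewidth.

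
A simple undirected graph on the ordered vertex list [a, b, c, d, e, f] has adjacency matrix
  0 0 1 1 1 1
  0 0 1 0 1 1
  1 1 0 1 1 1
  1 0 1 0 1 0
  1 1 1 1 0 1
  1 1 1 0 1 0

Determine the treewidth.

A width-3 tree decomposition is:
Bags: B1 = {a, c, e, f}  B2 = {a, c, d, e}  B3 = {b, c, e, f}
Tree: B1–B2, B1–B3
Each bag holds 4 vertices, so the decomposition has width 3, which upper-bounds the treewidth. On the other hand G contains the 4-clique {a, c, d, e}. A clique must lie in a single bag of any decomposition, so no decomposition can have width below 3. The upper and lower bounds meet at 3, so that is the treewidth.

3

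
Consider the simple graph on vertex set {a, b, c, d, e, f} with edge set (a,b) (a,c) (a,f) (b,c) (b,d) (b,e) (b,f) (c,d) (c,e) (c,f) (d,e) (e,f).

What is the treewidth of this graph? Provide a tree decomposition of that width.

Treewidth 3.
One such decomposition:
Bags: B1 = {a, b, c, f}  B2 = {b, c, e, f}  B3 = {b, c, d, e}
Tree: B1–B2, B2–B3

The largest bag has 4 vertices, giving width 3; this decomposition certifies tw(G) ≤ 3. On the other hand G contains the 4-clique {b, c, d, e}. A clique must lie in a single bag of any decomposition, so no decomposition can have width below 3. Therefore the treewidth is 3.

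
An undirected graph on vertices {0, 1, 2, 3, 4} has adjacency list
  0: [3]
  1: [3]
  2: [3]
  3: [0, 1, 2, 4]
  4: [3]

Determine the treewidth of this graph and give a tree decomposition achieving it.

Every bag has size at most 2, so the width is 2 − 1 = 1 and tw(G) ≤ 1. G has an edge, so its treewidth is at least 1. Hence tw(G) = 1 exactly.

Treewidth 1.
One such decomposition:
Bags: B1 = {2, 3}  B2 = {3, 4}  B3 = {0, 3}  B4 = {1, 3}
Tree: B1–B2, B2–B3, B3–B4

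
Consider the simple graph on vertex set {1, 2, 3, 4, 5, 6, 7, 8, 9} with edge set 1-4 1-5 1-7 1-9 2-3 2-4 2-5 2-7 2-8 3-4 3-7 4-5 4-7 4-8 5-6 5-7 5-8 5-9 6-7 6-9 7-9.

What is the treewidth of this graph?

A width-3 tree decomposition is:
Bags: B1 = {2, 3, 4, 7}  B2 = {2, 4, 5, 7}  B3 = {1, 4, 5, 7}  B4 = {1, 5, 7, 9}  B5 = {2, 4, 5, 8}  B6 = {5, 6, 7, 9}
Tree: B1–B2, B2–B3, B3–B4, B2–B5, B4–B6
Every bag has size at most 4, so the width is 4 − 1 = 3 and tw(G) ≤ 3. For the lower bound, the 4 vertices {2, 3, 4, 7} are pairwise adjacent, and any tree decomposition puts a clique entirely inside one bag — forcing width ≥ 3. Therefore the treewidth is 3.

3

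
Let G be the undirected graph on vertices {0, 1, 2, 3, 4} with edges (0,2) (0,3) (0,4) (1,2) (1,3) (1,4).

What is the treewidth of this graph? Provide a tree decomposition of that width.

Each bag holds 3 vertices, so the decomposition has width 2, which upper-bounds the treewidth. Since 3–1–2–0–3 is a cycle in G, G is not acyclic. Forests are exactly the graphs of treewidth ≤ 1, so tw(G) ≥ 2. Therefore the treewidth is 2.

Treewidth 2.
One optimal decomposition is:
Bags: B1 = {0, 1, 3}  B2 = {0, 1, 2}  B3 = {0, 1, 4}
Tree: B1–B2, B2–B3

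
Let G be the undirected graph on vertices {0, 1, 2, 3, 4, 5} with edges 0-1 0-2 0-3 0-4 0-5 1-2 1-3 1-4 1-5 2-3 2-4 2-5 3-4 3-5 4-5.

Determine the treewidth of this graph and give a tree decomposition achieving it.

Treewidth 5.
Bags: B1 = {0, 1, 2, 3, 4, 5}
Tree: (single bag)

A single bag containing all 6 vertices is trivially a valid decomposition of width 5. Conversely, {0, 1, 2, 3, 4, 5} is a clique of size 6, and the vertices of any clique must share a bag in every tree decomposition; so some bag has ≥ 6 vertices and tw(G) ≥ 5. Therefore the treewidth is 5.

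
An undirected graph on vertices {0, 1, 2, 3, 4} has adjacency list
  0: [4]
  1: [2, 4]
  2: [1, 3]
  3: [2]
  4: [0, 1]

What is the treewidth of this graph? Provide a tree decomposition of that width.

Every bag has size at most 2, so the width is 2 − 1 = 1 and tw(G) ≤ 1. G has an edge, so its treewidth is at least 1. Therefore the treewidth is 1.

Treewidth 1.
Bags: B1 = {1, 4}  B2 = {1, 2}  B3 = {2, 3}  B4 = {0, 4}
Tree: B1–B2, B2–B3, B1–B4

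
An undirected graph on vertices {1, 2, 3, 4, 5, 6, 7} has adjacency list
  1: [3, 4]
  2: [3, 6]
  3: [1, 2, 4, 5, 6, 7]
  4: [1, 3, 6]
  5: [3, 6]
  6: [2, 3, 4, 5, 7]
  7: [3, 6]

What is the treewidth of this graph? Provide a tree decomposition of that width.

Treewidth 2.
Bags: B1 = {3, 5, 6}  B2 = {3, 4, 6}  B3 = {1, 3, 4}  B4 = {3, 6, 7}  B5 = {2, 3, 6}
Tree: B1–B2, B2–B3, B2–B4, B1–B5

Each bag holds 3 vertices, so the decomposition has width 2, which upper-bounds the treewidth. For the lower bound, the 3 vertices {1, 3, 4} are pairwise adjacent, and any tree decomposition puts a clique entirely inside one bag — forcing width ≥ 2. Hence tw(G) = 2 exactly.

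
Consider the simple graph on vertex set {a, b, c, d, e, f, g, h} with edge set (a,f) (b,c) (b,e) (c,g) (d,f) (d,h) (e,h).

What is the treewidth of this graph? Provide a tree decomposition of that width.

Every bag has size at most 2, so the width is 2 − 1 = 1 and tw(G) ≤ 1. Since G has at least one edge (e.g. a–f), it is not an edgeless graph, so tw(G) ≥ 1. Therefore the treewidth is 1.

Treewidth 1.
One optimal decomposition is:
Bags: B1 = {a, f}  B2 = {d, f}  B3 = {d, h}  B4 = {e, h}  B5 = {b, e}  B6 = {b, c}  B7 = {c, g}
Tree: B1–B2, B2–B3, B3–B4, B4–B5, B5–B6, B6–B7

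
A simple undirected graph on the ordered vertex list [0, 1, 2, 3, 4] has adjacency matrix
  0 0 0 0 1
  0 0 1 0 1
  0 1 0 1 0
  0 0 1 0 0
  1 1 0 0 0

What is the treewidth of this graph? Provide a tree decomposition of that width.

Treewidth 1.
One such decomposition:
Bags: B1 = {0, 4}  B2 = {1, 4}  B3 = {1, 2}  B4 = {2, 3}
Tree: B1–B2, B2–B3, B3–B4

Each bag holds 2 vertices, so the decomposition has width 1, which upper-bounds the treewidth. Any graph with an edge has treewidth ≥ 1, and G has the edge 0–4. Combining the bounds, tw(G) = 1.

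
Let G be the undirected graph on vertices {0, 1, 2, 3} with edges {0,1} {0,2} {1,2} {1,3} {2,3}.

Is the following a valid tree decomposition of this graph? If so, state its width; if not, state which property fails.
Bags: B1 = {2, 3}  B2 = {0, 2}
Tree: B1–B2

A tree decomposition must satisfy three properties: every vertex lies in some bag; for every edge, both endpoints lie together in some bag; and for every vertex, the bags containing it form a connected subtree. Here vertex 1 appears in no bag, so the decomposition is invalid.

No — vertex 1 appears in no bag.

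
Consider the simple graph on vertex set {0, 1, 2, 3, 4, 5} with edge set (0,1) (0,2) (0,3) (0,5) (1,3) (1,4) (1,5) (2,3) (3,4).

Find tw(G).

A width-2 tree decomposition is:
Bags: B1 = {0, 1, 3}  B2 = {0, 2, 3}  B3 = {0, 1, 5}  B4 = {1, 3, 4}
Tree: B1–B2, B1–B3, B1–B4
The largest bag has 3 vertices, giving width 2; this decomposition certifies tw(G) ≤ 2. For the lower bound, the 3 vertices {0, 1, 3} are pairwise adjacent, and any tree decomposition puts a clique entirely inside one bag — forcing width ≥ 2. The upper and lower bounds meet at 2, so that is the treewidth.

2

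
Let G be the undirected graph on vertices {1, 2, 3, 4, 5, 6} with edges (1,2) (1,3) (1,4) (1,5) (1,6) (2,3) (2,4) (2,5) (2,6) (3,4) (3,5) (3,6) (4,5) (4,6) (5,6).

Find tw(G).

A width-5 tree decomposition is:
Bags: B1 = {1, 2, 3, 4, 5, 6}
Tree: (single bag)
With just one bag of size 6, the width is 6 − 1 = 5, so tw(G) ≤ 5. Conversely, {1, 2, 3, 4, 5, 6} is a clique of size 6, and the vertices of any clique must share a bag in every tree decomposition; so some bag has ≥ 6 vertices and tw(G) ≥ 5. Combining the bounds, tw(G) = 5.

5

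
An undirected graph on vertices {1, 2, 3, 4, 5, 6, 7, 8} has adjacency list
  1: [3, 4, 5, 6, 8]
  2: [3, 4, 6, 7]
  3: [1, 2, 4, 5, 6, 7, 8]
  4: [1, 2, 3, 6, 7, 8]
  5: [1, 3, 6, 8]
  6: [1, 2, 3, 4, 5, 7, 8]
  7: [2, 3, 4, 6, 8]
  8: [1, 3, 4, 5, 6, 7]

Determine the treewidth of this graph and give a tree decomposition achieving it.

Every bag has size at most 5, so the width is 5 − 1 = 4 and tw(G) ≤ 4. On the other hand G contains the 5-clique {1, 3, 4, 6, 8}. A clique must lie in a single bag of any decomposition, so no decomposition can have width below 4. The upper and lower bounds meet at 4, so that is the treewidth.

Treewidth 4.
One such decomposition:
Bags: B1 = {3, 4, 6, 7, 8}  B2 = {1, 3, 4, 6, 8}  B3 = {1, 3, 5, 6, 8}  B4 = {2, 3, 4, 6, 7}
Tree: B1–B2, B2–B3, B1–B4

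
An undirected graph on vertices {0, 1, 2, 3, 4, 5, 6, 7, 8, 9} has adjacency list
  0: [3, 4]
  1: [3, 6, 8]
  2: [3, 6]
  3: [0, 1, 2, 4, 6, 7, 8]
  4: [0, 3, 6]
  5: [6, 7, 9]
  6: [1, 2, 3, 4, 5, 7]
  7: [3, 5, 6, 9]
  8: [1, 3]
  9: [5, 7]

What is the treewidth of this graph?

A width-2 tree decomposition is:
Bags: B1 = {3, 4, 6}  B2 = {3, 6, 7}  B3 = {5, 6, 7}  B4 = {1, 3, 6}  B5 = {2, 3, 6}  B6 = {0, 3, 4}  B7 = {1, 3, 8}  B8 = {5, 7, 9}
Tree: B1–B2, B2–B3, B1–B4, B2–B5, B1–B6, B4–B7, B3–B8
Every bag has size at most 3, so the width is 3 − 1 = 2 and tw(G) ≤ 2. On the other hand G contains the 3-clique {5, 7, 9}. A clique must lie in a single bag of any decomposition, so no decomposition can have width below 2. Combining the bounds, tw(G) = 2.

2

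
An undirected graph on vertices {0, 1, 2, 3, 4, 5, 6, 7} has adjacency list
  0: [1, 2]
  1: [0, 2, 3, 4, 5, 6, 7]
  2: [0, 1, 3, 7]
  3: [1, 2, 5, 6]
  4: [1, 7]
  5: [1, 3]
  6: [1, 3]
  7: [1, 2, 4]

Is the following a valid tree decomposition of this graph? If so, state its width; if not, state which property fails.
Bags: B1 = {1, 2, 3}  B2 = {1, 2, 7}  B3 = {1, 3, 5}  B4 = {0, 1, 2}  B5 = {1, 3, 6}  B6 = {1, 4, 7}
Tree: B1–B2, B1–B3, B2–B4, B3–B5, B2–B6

Vertex coverage: the bags together contain {0, 1, 2, 3, 4, 5, 6, 7}, the full vertex set. Edge coverage: each edge of G has both endpoints in at least one bag. Running intersection: for every vertex, the bags containing it form a connected subtree. All three properties hold, so this is a valid tree decomposition of width max|bag| − 1 = 2, and hence tw(G) ≤ 2.

Yes; width 2.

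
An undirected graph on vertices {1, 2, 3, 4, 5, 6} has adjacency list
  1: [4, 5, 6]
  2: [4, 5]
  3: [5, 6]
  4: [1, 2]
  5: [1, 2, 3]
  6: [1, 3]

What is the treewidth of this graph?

A width-2 tree decomposition is:
Bags: B1 = {1, 2, 4}  B2 = {1, 2, 5}  B3 = {1, 5, 6}  B4 = {3, 5, 6}
Tree: B1–B2, B2–B3, B3–B4
Every bag has size at most 3, so the width is 3 − 1 = 2 and tw(G) ≤ 2. For the lower bound, G contains the cycle 4–2–5–1–4, so G is not a forest; only forests have treewidth ≤ 1, hence tw(G) ≥ 2. Therefore the treewidth is 2.

2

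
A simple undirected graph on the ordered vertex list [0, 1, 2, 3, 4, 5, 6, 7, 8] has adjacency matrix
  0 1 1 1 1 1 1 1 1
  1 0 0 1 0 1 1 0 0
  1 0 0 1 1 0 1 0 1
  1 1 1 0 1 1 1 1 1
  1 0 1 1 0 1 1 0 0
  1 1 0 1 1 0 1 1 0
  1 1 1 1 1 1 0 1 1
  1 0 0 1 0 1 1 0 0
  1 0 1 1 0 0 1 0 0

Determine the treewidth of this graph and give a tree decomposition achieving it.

Treewidth 4.
One such decomposition:
Bags: B1 = {0, 3, 5, 6, 7}  B2 = {0, 3, 4, 5, 6}  B3 = {0, 2, 3, 4, 6}  B4 = {0, 2, 3, 6, 8}  B5 = {0, 1, 3, 5, 6}
Tree: B1–B2, B2–B3, B3–B4, B2–B5

Each bag holds 5 vertices, so the decomposition has width 4, which upper-bounds the treewidth. Conversely, {0, 2, 3, 6, 8} is a clique of size 5, and the vertices of any clique must share a bag in every tree decomposition; so some bag has ≥ 5 vertices and tw(G) ≥ 4. Hence tw(G) = 4 exactly.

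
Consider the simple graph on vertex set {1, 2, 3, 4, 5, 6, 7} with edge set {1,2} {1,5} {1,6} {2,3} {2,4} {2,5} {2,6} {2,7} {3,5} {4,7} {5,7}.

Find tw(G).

2

A width-2 tree decomposition is:
Bags: B1 = {2, 3, 5}  B2 = {2, 5, 7}  B3 = {1, 2, 5}  B4 = {2, 4, 7}  B5 = {1, 2, 6}
Tree: B1–B2, B2–B3, B2–B4, B3–B5
Each bag holds 3 vertices, so the decomposition has width 2, which upper-bounds the treewidth. Conversely, {2, 4, 7} is a clique of size 3, and the vertices of any clique must share a bag in every tree decomposition; so some bag has ≥ 3 vertices and tw(G) ≥ 2. Hence tw(G) = 2 exactly.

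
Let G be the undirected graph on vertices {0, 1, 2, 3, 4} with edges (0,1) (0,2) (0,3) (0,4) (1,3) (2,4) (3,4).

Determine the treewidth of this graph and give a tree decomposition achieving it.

Treewidth 2.
One optimal decomposition is:
Bags: B1 = {0, 3, 4}  B2 = {0, 2, 4}  B3 = {0, 1, 3}
Tree: B1–B2, B1–B3

Each bag holds 3 vertices, so the decomposition has width 2, which upper-bounds the treewidth. Conversely, {0, 2, 4} is a clique of size 3, and the vertices of any clique must share a bag in every tree decomposition; so some bag has ≥ 3 vertices and tw(G) ≥ 2. Therefore the treewidth is 2.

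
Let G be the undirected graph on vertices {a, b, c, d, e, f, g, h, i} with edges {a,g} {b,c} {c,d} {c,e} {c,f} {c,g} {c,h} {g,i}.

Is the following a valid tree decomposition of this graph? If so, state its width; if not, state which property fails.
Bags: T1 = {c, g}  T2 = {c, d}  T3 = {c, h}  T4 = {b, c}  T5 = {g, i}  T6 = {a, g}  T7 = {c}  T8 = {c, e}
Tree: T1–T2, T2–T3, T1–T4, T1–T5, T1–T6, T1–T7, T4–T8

No — vertex f appears in no bag.

A tree decomposition must satisfy three properties: every vertex lies in some bag; for every edge, both endpoints lie together in some bag; and for every vertex, the bags containing it form a connected subtree. Here vertex f appears in no bag, so the decomposition is invalid.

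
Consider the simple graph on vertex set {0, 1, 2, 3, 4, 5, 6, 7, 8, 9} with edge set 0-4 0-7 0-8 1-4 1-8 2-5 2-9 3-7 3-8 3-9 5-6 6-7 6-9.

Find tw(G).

A width-2 tree decomposition is:
Bags: B1 = {1, 4, 8}  B2 = {0, 4, 8}  B3 = {0, 3, 8}  B4 = {0, 3, 7}  B5 = {3, 7, 9}  B6 = {6, 7, 9}  B7 = {2, 6, 9}  B8 = {2, 5, 6}
Tree: B1–B2, B2–B3, B3–B4, B4–B5, B5–B6, B6–B7, B7–B8
Every bag has size at most 3, so the width is 3 − 1 = 2 and tw(G) ≤ 2. For the lower bound, G contains the cycle 1–4–0–8–1, so G is not a forest; only forests have treewidth ≤ 1, hence tw(G) ≥ 2. Therefore the treewidth is 2.

2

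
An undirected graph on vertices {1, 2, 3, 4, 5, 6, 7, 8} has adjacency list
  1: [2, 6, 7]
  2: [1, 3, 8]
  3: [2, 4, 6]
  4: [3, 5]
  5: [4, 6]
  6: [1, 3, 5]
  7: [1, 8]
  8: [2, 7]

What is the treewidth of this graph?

A width-2 tree decomposition is:
Bags: B1 = {3, 4, 5}  B2 = {3, 5, 6}  B3 = {2, 3, 6}  B4 = {1, 2, 6}  B5 = {1, 2, 8}  B6 = {1, 7, 8}
Tree: B1–B2, B2–B3, B3–B4, B4–B5, B5–B6
Each bag holds 3 vertices, so the decomposition has width 2, which upper-bounds the treewidth. The edges 4–5–6–3–4 form a cycle, so G is not a tree and its treewidth is at least 2. Therefore the treewidth is 2.

2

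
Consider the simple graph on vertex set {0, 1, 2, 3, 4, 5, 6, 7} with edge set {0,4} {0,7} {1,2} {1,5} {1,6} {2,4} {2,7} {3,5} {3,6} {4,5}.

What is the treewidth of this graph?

A width-2 tree decomposition is:
Bags: B1 = {3, 5, 6}  B2 = {1, 5, 6}  B3 = {1, 4, 5}  B4 = {1, 2, 4}  B5 = {0, 2, 4}  B6 = {0, 2, 7}
Tree: B1–B2, B2–B3, B3–B4, B4–B5, B5–B6
Every bag has size at most 3, so the width is 3 − 1 = 2 and tw(G) ≤ 2. For the lower bound, G contains the cycle 3–6–1–5–3, so G is not a forest; only forests have treewidth ≤ 1, hence tw(G) ≥ 2. Therefore the treewidth is 2.

2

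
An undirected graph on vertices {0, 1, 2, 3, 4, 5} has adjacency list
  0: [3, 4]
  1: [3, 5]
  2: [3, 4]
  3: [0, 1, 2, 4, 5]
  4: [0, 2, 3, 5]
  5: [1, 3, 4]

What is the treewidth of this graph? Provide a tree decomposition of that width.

Treewidth 2.
One optimal decomposition is:
Bags: B1 = {0, 3, 4}  B2 = {3, 4, 5}  B3 = {2, 3, 4}  B4 = {1, 3, 5}
Tree: B1–B2, B1–B3, B2–B4

Each bag holds 3 vertices, so the decomposition has width 2, which upper-bounds the treewidth. For the lower bound, the 3 vertices {1, 3, 5} are pairwise adjacent, and any tree decomposition puts a clique entirely inside one bag — forcing width ≥ 2. Combining the bounds, tw(G) = 2.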